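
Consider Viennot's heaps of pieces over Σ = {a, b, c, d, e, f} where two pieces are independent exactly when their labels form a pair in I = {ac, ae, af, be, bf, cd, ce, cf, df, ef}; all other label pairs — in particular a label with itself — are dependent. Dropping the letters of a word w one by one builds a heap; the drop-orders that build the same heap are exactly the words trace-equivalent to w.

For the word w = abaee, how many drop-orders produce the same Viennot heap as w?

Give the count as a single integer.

10

drop 0:a onto floor
drop 1:b onto {0:a}
drop 2:a onto {1:b}
drop 3:e onto floor
drop 4:e onto {3:e}
ground layer = {0:a, 3:e}
drop-orders for the pieces not yet dropped (sum over which currently-grounded one goes next):
  1 to go: {2} 1  {4} 1
  2 to go: {1,2} 1  {2,4} 2  {3,4} 1
  3 to go: {0,1,2} 1  {1,2,4} 3  {2,3,4} 3
  if 0:a drops first: 6 orders
  if 3:e drops first: 4 orders
heap linearizations: 10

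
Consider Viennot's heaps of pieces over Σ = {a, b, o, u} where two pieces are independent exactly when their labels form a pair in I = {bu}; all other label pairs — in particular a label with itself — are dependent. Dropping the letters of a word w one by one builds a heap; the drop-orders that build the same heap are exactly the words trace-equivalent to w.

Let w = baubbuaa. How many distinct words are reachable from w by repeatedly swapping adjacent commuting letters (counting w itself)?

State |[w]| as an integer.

6

piece 0:b — minimal
piece 1:a rests on {0:b}
piece 2:u rests on {1:a}
piece 3:b rests on {1:a}
piece 4:b rests on {3:b}
piece 5:u rests on {2:u}
piece 6:a rests on {4:b, 5:u}
piece 7:a rests on {6:a}
minimal pieces: {0:b}
ways to finish when only these pieces remain (= sum over removing one remaining piece with nothing left below it):
  1 left: {7}→1
  2 left: {6,7}→1
  3 left: {4,6,7}→1  {5,6,7}→1
  4 left: {2,5,6,7}→1  {3,4,6,7}→1  {4,5,6,7}→2
  5 left: {2,4,5,6,7}→3  {3,4,5,6,7}→3
  6 left: {2,3,4,5,6,7}→6
  placing 0:b first → 6 extensions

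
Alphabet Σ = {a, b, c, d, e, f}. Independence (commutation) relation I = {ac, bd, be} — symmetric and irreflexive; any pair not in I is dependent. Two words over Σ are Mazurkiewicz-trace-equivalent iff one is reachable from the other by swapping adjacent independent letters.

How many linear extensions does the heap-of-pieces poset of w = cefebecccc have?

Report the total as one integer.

piece 0:c — minimal
piece 1:e rests on {0:c}
piece 2:f rests on {1:e}
piece 3:e rests on {2:f}
piece 4:b rests on {2:f}
piece 5:e rests on {3:e}
piece 6:c rests on {4:b, 5:e}
piece 7:c rests on {6:c}
piece 8:c rests on {7:c}
piece 9:c rests on {8:c}
minimal pieces: {0:c}
ways to finish when only these pieces remain (= sum over removing one remaining piece with nothing left below it):
  1 left: {9}→1
  2 left: {8,9}→1
  3 left: {7,8,9}→1
  4 left: {6,7,8,9}→1
  5 left: {4,6,7,8,9}→1  {5,6,7,8,9}→1
  6 left: {3,5,6,7,8,9}→1  {4,5,6,7,8,9}→2
  7 left: {3,4,5,6,7,8,9}→3
  8 left: {2,3,4,5,6,7,8,9}→3
  placing 0:c first → 3 extensions

3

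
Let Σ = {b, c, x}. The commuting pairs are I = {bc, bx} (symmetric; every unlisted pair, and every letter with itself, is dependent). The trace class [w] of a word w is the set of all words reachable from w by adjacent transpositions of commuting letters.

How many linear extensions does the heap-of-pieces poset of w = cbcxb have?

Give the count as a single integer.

10

#0=c has no predecessor
#1=b has no predecessor
#2=c depends on [0:c]
#3=x depends on [2:c]
#4=b depends on [1:b]
sources: [0:c, 1:b]
N(rest) = Σ N(rest − s) over sources s of rest; N(one piece) = 1:
  size 1 → [3]=1  [4]=1
  size 2 → [1,4]=1  [2,3]=1  [3,4]=2
  size 3 → [0,2,3]=1  [1,3,4]=3  [2,3,4]=3
  first=0(c) contributes 6
  first=1(b) contributes 4
|[w]| = 10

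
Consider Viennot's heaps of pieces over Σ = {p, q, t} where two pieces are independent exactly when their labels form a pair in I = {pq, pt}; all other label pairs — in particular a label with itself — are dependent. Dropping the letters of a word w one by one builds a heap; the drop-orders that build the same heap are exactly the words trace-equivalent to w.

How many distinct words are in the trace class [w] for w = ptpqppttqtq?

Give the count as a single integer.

330

0(p) covers ∅
1(t) covers ∅
2(p) covers 0:p
3(q) covers 1:t
4(p) covers 2:p
5(p) covers 4:p
6(t) covers 3:q
7(t) covers 6:t
8(q) covers 7:t
9(t) covers 8:q
10(q) covers 9:t
floor of heap: 0:p, 1:t
completions by unplaced set U, small U first (add the entries for U minus each lowest piece of U):
  |U|=1: {5}:1  {10}:1
  |U|=2: {4,5}:1  {5,10}:2  {9,10}:1
  |U|=3: {2,4,5}:1  {4,5,10}:3  {5,9,10}:3  {8,9,10}:1
  |U|=4: {0,2,4,5}:1  {2,4,5,10}:4  {4,5,9,10}:6  {5,8,9,10}:4  {7,8,9,10}:1
  |U|=5: {0,2,4,5,10}:5  {2,4,5,9,10}:10  {4,5,8,9,10}:10  {5,7,8,9,10}:5  {6,7,8,9,10}:1
  |U|=6: {0,2,4,5,9,10}:15  {2,4,5,8,9,10}:20  {3,6,7,8,9,10}:1  {4,5,7,8,9,10}:15  {5,6,7,8,9,10}:6
  |U|=7: {0,2,4,5,8,9,10}:35  {1,3,6,7,8,9,10}:1  {2,4,5,7,8,9,10}:35  {3,5,6,7,8,9,10}:7  {4,5,6,7,8,9,10}:21
  |U|=8: {0,2,4,5,7,8,9,10}:70  {1,3,5,6,7,8,9,10}:8  {2,4,5,6,7,8,9,10}:56  {3,4,5,6,7,8,9,10}:28
  |U|=9: {0,2,4,5,6,7,8,9,10}:126  {1,3,4,5,6,7,8,9,10}:36  {2,3,4,5,6,7,8,9,10}:84
  start at 0(p): 120
  start at 1(t): 210
sum over floor = 330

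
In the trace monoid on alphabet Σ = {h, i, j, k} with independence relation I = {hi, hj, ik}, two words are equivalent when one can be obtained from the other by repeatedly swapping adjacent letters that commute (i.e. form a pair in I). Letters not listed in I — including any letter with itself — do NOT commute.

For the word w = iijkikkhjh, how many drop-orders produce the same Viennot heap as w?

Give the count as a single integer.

15

drop 0:i onto floor
drop 1:i onto {0:i}
drop 2:j onto {1:i}
drop 3:k onto {2:j}
drop 4:i onto {2:j}
drop 5:k onto {3:k}
drop 6:k onto {5:k}
drop 7:h onto {6:k}
drop 8:j onto {4:i, 6:k}
drop 9:h onto {7:h}
ground layer = {0:i}
drop-orders for the pieces not yet dropped (sum over which currently-grounded one goes next):
  1 to go: {8} 1  {9} 1
  2 to go: {4,8} 1  {7,9} 1  {8,9} 2
  3 to go: {4,8,9} 3  {7,8,9} 3
  4 to go: {4,7,8,9} 6  {6,7,8,9} 3
  5 to go: {4,6,7,8,9} 9  {5,6,7,8,9} 3
  6 to go: {3,5,6,7,8,9} 3  {4,5,6,7,8,9} 12
  7 to go: {3,4,5,6,7,8,9} 15
  8 to go: {2,3,4,5,6,7,8,9} 15
  if 0:i drops first: 15 orders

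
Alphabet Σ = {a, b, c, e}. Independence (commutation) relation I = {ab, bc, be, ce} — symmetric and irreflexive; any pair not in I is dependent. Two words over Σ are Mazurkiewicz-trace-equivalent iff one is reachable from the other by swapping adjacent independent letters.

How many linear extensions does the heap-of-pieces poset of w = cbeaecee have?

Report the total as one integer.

64

drop 0:c onto floor
drop 1:b onto floor
drop 2:e onto floor
drop 3:a onto {0:c, 2:e}
drop 4:e onto {3:a}
drop 5:c onto {3:a}
drop 6:e onto {4:e}
drop 7:e onto {6:e}
ground layer = {0:c, 1:b, 2:e}
drop-orders for the pieces not yet dropped (sum over which currently-grounded one goes next):
  1 to go: {1} 1  {5} 1  {7} 1
  2 to go: {1,5} 2  {1,7} 2  {5,7} 2  {6,7} 1
  3 to go: {1,5,7} 6  {1,6,7} 3  {4,6,7} 1  {5,6,7} 3
  4 to go: {1,4,6,7} 4  {1,5,6,7} 12  {4,5,6,7} 4
  5 to go: {1,4,5,6,7} 20  {3,4,5,6,7} 4
  6 to go: {0,3,4,5,6,7} 4  {1,3,4,5,6,7} 24  {2,3,4,5,6,7} 4
  if 0:c drops first: 28 orders
  if 1:b drops first: 8 orders
  if 2:e drops first: 28 orders
heap linearizations: 64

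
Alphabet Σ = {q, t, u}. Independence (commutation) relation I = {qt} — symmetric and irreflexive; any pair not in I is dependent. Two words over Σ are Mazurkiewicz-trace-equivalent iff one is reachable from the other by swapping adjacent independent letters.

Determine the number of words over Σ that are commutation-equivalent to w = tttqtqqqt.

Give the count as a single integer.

piece 0:t — minimal
piece 1:t rests on {0:t}
piece 2:t rests on {1:t}
piece 3:q — minimal
piece 4:t rests on {2:t}
piece 5:q rests on {3:q}
piece 6:q rests on {5:q}
piece 7:q rests on {6:q}
piece 8:t rests on {4:t}
minimal pieces: {0:t, 3:q}
ways to finish when only these pieces remain (= sum over removing one remaining piece with nothing left below it):
  1 left: {7}→1  {8}→1
  2 left: {4,8}→1  {6,7}→1  {7,8}→2
  3 left: {2,4,8}→1  {4,7,8}→3  {5,6,7}→1  {6,7,8}→3
  4 left: {1,2,4,8}→1  {2,4,7,8}→4  {3,5,6,7}→1  {4,6,7,8}→6  {5,6,7,8}→4
  5 left: {0,1,2,4,8}→1  {1,2,4,7,8}→5  {2,4,6,7,8}→10  {3,5,6,7,8}→5  {4,5,6,7,8}→10
  6 left: {0,1,2,4,7,8}→6  {1,2,4,6,7,8}→15  {2,4,5,6,7,8}→20  {3,4,5,6,7,8}→15
  7 left: {0,1,2,4,6,7,8}→21  {1,2,4,5,6,7,8}→35  {2,3,4,5,6,7,8}→35
  placing 0:t first → 70 extensions
  placing 3:q first → 56 extensions
total linear extensions = 126

126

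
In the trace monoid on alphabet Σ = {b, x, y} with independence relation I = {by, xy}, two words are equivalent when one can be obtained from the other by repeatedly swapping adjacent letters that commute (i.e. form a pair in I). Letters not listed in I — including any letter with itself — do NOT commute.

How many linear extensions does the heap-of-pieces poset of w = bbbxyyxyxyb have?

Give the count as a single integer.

330

drop 0:b onto floor
drop 1:b onto {0:b}
drop 2:b onto {1:b}
drop 3:x onto {2:b}
drop 4:y onto floor
drop 5:y onto {4:y}
drop 6:x onto {3:x}
drop 7:y onto {5:y}
drop 8:x onto {6:x}
drop 9:y onto {7:y}
drop 10:b onto {8:x}
ground layer = {0:b, 4:y}
drop-orders for the pieces not yet dropped (sum over which currently-grounded one goes next):
  1 to go: {9} 1  {10} 1
  2 to go: {7,9} 1  {8,10} 1  {9,10} 2
  3 to go: {5,7,9} 1  {6,8,10} 1  {7,9,10} 3  {8,9,10} 3
  4 to go: {3,6,8,10} 1  {4,5,7,9} 1  {5,7,9,10} 4  {6,8,9,10} 4  {7,8,9,10} 6
  5 to go: {2,3,6,8,10} 1  {3,6,8,9,10} 5  {4,5,7,9,10} 5  {5,7,8,9,10} 10  {6,7,8,9,10} 10
  6 to go: {1,2,3,6,8,10} 1  {2,3,6,8,9,10} 6  {3,6,7,8,9,10} 15  {4,5,7,8,9,10} 15  {5,6,7,8,9,10} 20
  7 to go: {0,1,2,3,6,8,10} 1  {1,2,3,6,8,9,10} 7  {2,3,6,7,8,9,10} 21  {3,5,6,7,8,9,10} 35  {4,5,6,7,8,9,10} 35
  8 to go: {0,1,2,3,6,8,9,10} 8  {1,2,3,6,7,8,9,10} 28  {2,3,5,6,7,8,9,10} 56  {3,4,5,6,7,8,9,10} 70
  9 to go: {0,1,2,3,6,7,8,9,10} 36  {1,2,3,5,6,7,8,9,10} 84  {2,3,4,5,6,7,8,9,10} 126
  if 0:b drops first: 210 orders
  if 4:y drops first: 120 orders
heap linearizations: 330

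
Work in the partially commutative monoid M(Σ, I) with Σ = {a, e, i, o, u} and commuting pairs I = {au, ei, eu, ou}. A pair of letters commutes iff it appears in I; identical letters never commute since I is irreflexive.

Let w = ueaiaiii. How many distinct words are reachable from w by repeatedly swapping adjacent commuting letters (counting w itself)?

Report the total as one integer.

3

0(u) covers ∅
1(e) covers ∅
2(a) covers 1:e
3(i) covers 0:u, 2:a
4(a) covers 3:i
5(i) covers 4:a
6(i) covers 5:i
7(i) covers 6:i
floor of heap: 0:u, 1:e
completions by unplaced set U, small U first (add the entries for U minus each lowest piece of U):
  |U|=1: {7}:1
  |U|=2: {6,7}:1
  |U|=3: {5,6,7}:1
  |U|=4: {4,5,6,7}:1
  |U|=5: {3,4,5,6,7}:1
  |U|=6: {0,3,4,5,6,7}:1  {2,3,4,5,6,7}:1
  start at 0(u): 1
  start at 1(e): 2
sum over floor = 3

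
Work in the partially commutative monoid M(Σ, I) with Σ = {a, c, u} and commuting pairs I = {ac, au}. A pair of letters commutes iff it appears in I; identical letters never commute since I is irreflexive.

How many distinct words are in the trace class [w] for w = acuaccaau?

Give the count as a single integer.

126

#0=a has no predecessor
#1=c has no predecessor
#2=u depends on [1:c]
#3=a depends on [0:a]
#4=c depends on [2:u]
#5=c depends on [4:c]
#6=a depends on [3:a]
#7=a depends on [6:a]
#8=u depends on [5:c]
sources: [0:a, 1:c]
N(rest) = Σ N(rest − s) over sources s of rest; N(one piece) = 1:
  size 1 → [7]=1  [8]=1
  size 2 → [5,8]=1  [6,7]=1  [7,8]=2
  size 3 → [3,6,7]=1  [4,5,8]=1  [5,7,8]=3  [6,7,8]=3
  size 4 → [0,3,6,7]=1  [2,4,5,8]=1  [3,6,7,8]=4  [4,5,7,8]=4  [5,6,7,8]=6
  size 5 → [0,3,6,7,8]=5  [1,2,4,5,8]=1  [2,4,5,7,8]=5  [3,5,6,7,8]=10  [4,5,6,7,8]=10
  size 6 → [0,3,5,6,7,8]=15  [1,2,4,5,7,8]=6  [2,4,5,6,7,8]=15  [3,4,5,6,7,8]=20
  size 7 → [0,3,4,5,6,7,8]=35  [1,2,4,5,6,7,8]=21  [2,3,4,5,6,7,8]=35
  first=0(a) contributes 56
  first=1(c) contributes 70
|[w]| = 126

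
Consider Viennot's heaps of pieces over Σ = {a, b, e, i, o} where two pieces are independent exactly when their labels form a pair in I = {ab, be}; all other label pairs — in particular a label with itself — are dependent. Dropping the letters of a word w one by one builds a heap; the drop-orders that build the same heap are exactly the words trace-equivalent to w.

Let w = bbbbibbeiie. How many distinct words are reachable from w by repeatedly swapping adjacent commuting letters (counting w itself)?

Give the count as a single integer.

piece 0:b — minimal
piece 1:b rests on {0:b}
piece 2:b rests on {1:b}
piece 3:b rests on {2:b}
piece 4:i rests on {3:b}
piece 5:b rests on {4:i}
piece 6:b rests on {5:b}
piece 7:e rests on {4:i}
piece 8:i rests on {6:b, 7:e}
piece 9:i rests on {8:i}
piece 10:e rests on {9:i}
minimal pieces: {0:b}
ways to finish when only these pieces remain (= sum over removing one remaining piece with nothing left below it):
  1 left: {10}→1
  2 left: {9,10}→1
  3 left: {8,9,10}→1
  4 left: {6,8,9,10}→1  {7,8,9,10}→1
  5 left: {5,6,8,9,10}→1  {6,7,8,9,10}→2
  6 left: {5,6,7,8,9,10}→3
  7 left: {4,5,6,7,8,9,10}→3
  8 left: {3,4,5,6,7,8,9,10}→3
  9 left: {2,3,4,5,6,7,8,9,10}→3
  placing 0:b first → 3 extensions

3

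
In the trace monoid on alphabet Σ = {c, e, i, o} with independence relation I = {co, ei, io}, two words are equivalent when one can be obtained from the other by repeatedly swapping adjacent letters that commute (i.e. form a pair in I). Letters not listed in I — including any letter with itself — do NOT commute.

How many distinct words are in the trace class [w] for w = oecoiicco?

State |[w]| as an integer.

drop 0:o onto floor
drop 1:e onto {0:o}
drop 2:c onto {1:e}
drop 3:o onto {1:e}
drop 4:i onto {2:c}
drop 5:i onto {4:i}
drop 6:c onto {5:i}
drop 7:c onto {6:c}
drop 8:o onto {3:o}
ground layer = {0:o}
drop-orders for the pieces not yet dropped (sum over which currently-grounded one goes next):
  1 to go: {7} 1  {8} 1
  2 to go: {3,8} 1  {6,7} 1  {7,8} 2
  3 to go: {3,7,8} 3  {5,6,7} 1  {6,7,8} 3
  4 to go: {3,6,7,8} 6  {4,5,6,7} 1  {5,6,7,8} 4
  5 to go: {2,4,5,6,7} 1  {3,5,6,7,8} 10  {4,5,6,7,8} 5
  6 to go: {2,4,5,6,7,8} 6  {3,4,5,6,7,8} 15
  7 to go: {2,3,4,5,6,7,8} 21
  if 0:o drops first: 21 orders

21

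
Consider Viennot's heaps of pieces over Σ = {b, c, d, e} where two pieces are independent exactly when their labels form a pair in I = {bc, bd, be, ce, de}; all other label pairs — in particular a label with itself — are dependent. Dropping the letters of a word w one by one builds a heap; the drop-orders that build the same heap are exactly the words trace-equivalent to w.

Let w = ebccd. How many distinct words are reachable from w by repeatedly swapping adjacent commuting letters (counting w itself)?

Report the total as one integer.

20

0(e) covers ∅
1(b) covers ∅
2(c) covers ∅
3(c) covers 2:c
4(d) covers 3:c
floor of heap: 0:e, 1:b, 2:c
completions by unplaced set U, small U first (add the entries for U minus each lowest piece of U):
  |U|=1: {0}:1  {1}:1  {4}:1
  |U|=2: {0,1}:2  {0,4}:2  {1,4}:2  {3,4}:1
  |U|=3: {0,1,4}:6  {0,3,4}:3  {1,3,4}:3  {2,3,4}:1
  start at 0(e): 4
  start at 1(b): 4
  start at 2(c): 12
sum over floor = 20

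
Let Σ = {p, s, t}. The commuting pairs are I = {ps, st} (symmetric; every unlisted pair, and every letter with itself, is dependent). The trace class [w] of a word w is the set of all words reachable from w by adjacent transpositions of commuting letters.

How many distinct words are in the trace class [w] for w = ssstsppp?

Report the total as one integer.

piece 0:s — minimal
piece 1:s rests on {0:s}
piece 2:s rests on {1:s}
piece 3:t — minimal
piece 4:s rests on {2:s}
piece 5:p rests on {3:t}
piece 6:p rests on {5:p}
piece 7:p rests on {6:p}
minimal pieces: {0:s, 3:t}
ways to finish when only these pieces remain (= sum over removing one remaining piece with nothing left below it):
  1 left: {4}→1  {7}→1
  2 left: {2,4}→1  {4,7}→2  {6,7}→1
  3 left: {1,2,4}→1  {2,4,7}→3  {4,6,7}→3  {5,6,7}→1
  4 left: {0,1,2,4}→1  {1,2,4,7}→4  {2,4,6,7}→6  {3,5,6,7}→1  {4,5,6,7}→4
  5 left: {0,1,2,4,7}→5  {1,2,4,6,7}→10  {2,4,5,6,7}→10  {3,4,5,6,7}→5
  6 left: {0,1,2,4,6,7}→15  {1,2,4,5,6,7}→20  {2,3,4,5,6,7}→15
  placing 0:s first → 35 extensions
  placing 3:t first → 35 extensions
total linear extensions = 70

70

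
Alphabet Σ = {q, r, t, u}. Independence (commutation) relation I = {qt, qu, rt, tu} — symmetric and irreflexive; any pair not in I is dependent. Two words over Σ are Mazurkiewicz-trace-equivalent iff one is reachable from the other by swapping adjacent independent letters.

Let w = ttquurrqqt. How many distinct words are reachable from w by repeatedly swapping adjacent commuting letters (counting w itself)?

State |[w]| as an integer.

360

drop 0:t onto floor
drop 1:t onto {0:t}
drop 2:q onto floor
drop 3:u onto floor
drop 4:u onto {3:u}
drop 5:r onto {2:q, 4:u}
drop 6:r onto {5:r}
drop 7:q onto {6:r}
drop 8:q onto {7:q}
drop 9:t onto {1:t}
ground layer = {0:t, 2:q, 3:u}
drop-orders for the pieces not yet dropped (sum over which currently-grounded one goes next):
  1 to go: {8} 1  {9} 1
  2 to go: {1,9} 1  {7,8} 1  {8,9} 2
  3 to go: {0,1,9} 1  {1,8,9} 3  {6,7,8} 1  {7,8,9} 3
  4 to go: {0,1,8,9} 4  {1,7,8,9} 6  {5,6,7,8} 1  {6,7,8,9} 4
  5 to go: {0,1,7,8,9} 10  {1,6,7,8,9} 10  {2,5,6,7,8} 1  {4,5,6,7,8} 1  {5,6,7,8,9} 5
  6 to go: {0,1,6,7,8,9} 20  {1,5,6,7,8,9} 15  {2,4,5,6,7,8} 2  {2,5,6,7,8,9} 6  {3,4,5,6,7,8} 1  {4,5,6,7,8,9} 6
  7 to go: {0,1,5,6,7,8,9} 35  {1,2,5,6,7,8,9} 21  {1,4,5,6,7,8,9} 21  {2,3,4,5,6,7,8} 3  {2,4,5,6,7,8,9} 14  {3,4,5,6,7,8,9} 7
  8 to go: {0,1,2,5,6,7,8,9} 56  {0,1,4,5,6,7,8,9} 56  {1,2,4,5,6,7,8,9} 56  {1,3,4,5,6,7,8,9} 28  {2,3,4,5,6,7,8,9} 24
  if 0:t drops first: 108 orders
  if 2:q drops first: 84 orders
  if 3:u drops first: 168 orders
heap linearizations: 360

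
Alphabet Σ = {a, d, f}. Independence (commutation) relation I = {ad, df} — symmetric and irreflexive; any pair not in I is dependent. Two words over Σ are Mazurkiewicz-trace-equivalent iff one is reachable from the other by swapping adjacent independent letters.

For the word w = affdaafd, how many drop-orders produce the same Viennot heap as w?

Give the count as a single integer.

28

piece 0:a — minimal
piece 1:f rests on {0:a}
piece 2:f rests on {1:f}
piece 3:d — minimal
piece 4:a rests on {2:f}
piece 5:a rests on {4:a}
piece 6:f rests on {5:a}
piece 7:d rests on {3:d}
minimal pieces: {0:a, 3:d}
ways to finish when only these pieces remain (= sum over removing one remaining piece with nothing left below it):
  1 left: {6}→1  {7}→1
  2 left: {3,7}→1  {5,6}→1  {6,7}→2
  3 left: {3,6,7}→3  {4,5,6}→1  {5,6,7}→3
  4 left: {2,4,5,6}→1  {3,5,6,7}→6  {4,5,6,7}→4
  5 left: {1,2,4,5,6}→1  {2,4,5,6,7}→5  {3,4,5,6,7}→10
  6 left: {0,1,2,4,5,6}→1  {1,2,4,5,6,7}→6  {2,3,4,5,6,7}→15
  placing 0:a first → 21 extensions
  placing 3:d first → 7 extensions
total linear extensions = 28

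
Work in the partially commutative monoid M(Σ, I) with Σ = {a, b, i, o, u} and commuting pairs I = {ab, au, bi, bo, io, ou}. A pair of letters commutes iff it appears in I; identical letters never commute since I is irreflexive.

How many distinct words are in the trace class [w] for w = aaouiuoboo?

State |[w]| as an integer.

140

drop 0:a onto floor
drop 1:a onto {0:a}
drop 2:o onto {1:a}
drop 3:u onto floor
drop 4:i onto {1:a, 3:u}
drop 5:u onto {4:i}
drop 6:o onto {2:o}
drop 7:b onto {5:u}
drop 8:o onto {6:o}
drop 9:o onto {8:o}
ground layer = {0:a, 3:u}
drop-orders for the pieces not yet dropped (sum over which currently-grounded one goes next):
  1 to go: {7} 1  {9} 1
  2 to go: {5,7} 1  {7,9} 2  {8,9} 1
  3 to go: {4,5,7} 1  {5,7,9} 3  {6,8,9} 1  {7,8,9} 3
  4 to go: {2,6,8,9} 1  {3,4,5,7} 1  {4,5,7,9} 4  {5,7,8,9} 6  {6,7,8,9} 4
  5 to go: {2,6,7,8,9} 5  {3,4,5,7,9} 5  {4,5,7,8,9} 10  {5,6,7,8,9} 10
  6 to go: {2,5,6,7,8,9} 15  {3,4,5,7,8,9} 15  {4,5,6,7,8,9} 20
  7 to go: {2,4,5,6,7,8,9} 35  {3,4,5,6,7,8,9} 35
  8 to go: {1,2,4,5,6,7,8,9} 35  {2,3,4,5,6,7,8,9} 70
  if 0:a drops first: 105 orders
  if 3:u drops first: 35 orders
heap linearizations: 140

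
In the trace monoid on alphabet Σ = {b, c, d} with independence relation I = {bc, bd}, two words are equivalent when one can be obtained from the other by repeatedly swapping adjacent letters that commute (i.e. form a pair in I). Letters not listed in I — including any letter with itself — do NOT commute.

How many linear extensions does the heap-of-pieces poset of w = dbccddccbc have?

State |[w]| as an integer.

#0=d has no predecessor
#1=b has no predecessor
#2=c depends on [0:d]
#3=c depends on [2:c]
#4=d depends on [3:c]
#5=d depends on [4:d]
#6=c depends on [5:d]
#7=c depends on [6:c]
#8=b depends on [1:b]
#9=c depends on [7:c]
sources: [0:d, 1:b]
N(rest) = Σ N(rest − s) over sources s of rest; N(one piece) = 1:
  size 1 → [8]=1  [9]=1
  size 2 → [1,8]=1  [7,9]=1  [8,9]=2
  size 3 → [1,8,9]=3  [6,7,9]=1  [7,8,9]=3
  size 4 → [1,7,8,9]=6  [5,6,7,9]=1  [6,7,8,9]=4
  size 5 → [1,6,7,8,9]=10  [4,5,6,7,9]=1  [5,6,7,8,9]=5
  size 6 → [1,5,6,7,8,9]=15  [3,4,5,6,7,9]=1  [4,5,6,7,8,9]=6
  size 7 → [1,4,5,6,7,8,9]=21  [2,3,4,5,6,7,9]=1  [3,4,5,6,7,8,9]=7
  size 8 → [0,2,3,4,5,6,7,9]=1  [1,3,4,5,6,7,8,9]=28  [2,3,4,5,6,7,8,9]=8
  first=0(d) contributes 36
  first=1(b) contributes 9
|[w]| = 45

45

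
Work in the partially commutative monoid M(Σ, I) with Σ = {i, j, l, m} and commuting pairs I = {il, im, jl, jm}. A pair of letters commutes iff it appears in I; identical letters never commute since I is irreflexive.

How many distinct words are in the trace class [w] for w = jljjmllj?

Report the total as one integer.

drop 0:j onto floor
drop 1:l onto floor
drop 2:j onto {0:j}
drop 3:j onto {2:j}
drop 4:m onto {1:l}
drop 5:l onto {4:m}
drop 6:l onto {5:l}
drop 7:j onto {3:j}
ground layer = {0:j, 1:l}
drop-orders for the pieces not yet dropped (sum over which currently-grounded one goes next):
  1 to go: {6} 1  {7} 1
  2 to go: {3,7} 1  {5,6} 1  {6,7} 2
  3 to go: {2,3,7} 1  {3,6,7} 3  {4,5,6} 1  {5,6,7} 3
  4 to go: {0,2,3,7} 1  {1,4,5,6} 1  {2,3,6,7} 4  {3,5,6,7} 6  {4,5,6,7} 4
  5 to go: {0,2,3,6,7} 5  {1,4,5,6,7} 5  {2,3,5,6,7} 10  {3,4,5,6,7} 10
  6 to go: {0,2,3,5,6,7} 15  {1,3,4,5,6,7} 15  {2,3,4,5,6,7} 20
  if 0:j drops first: 35 orders
  if 1:l drops first: 35 orders
heap linearizations: 70

70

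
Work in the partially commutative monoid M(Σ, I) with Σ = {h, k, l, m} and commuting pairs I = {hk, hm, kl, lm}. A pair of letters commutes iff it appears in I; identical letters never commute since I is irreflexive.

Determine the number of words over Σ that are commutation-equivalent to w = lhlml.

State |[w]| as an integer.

5

0(l) covers ∅
1(h) covers 0:l
2(l) covers 1:h
3(m) covers ∅
4(l) covers 2:l
floor of heap: 0:l, 3:m
completions by unplaced set U, small U first (add the entries for U minus each lowest piece of U):
  |U|=1: {3}:1  {4}:1
  |U|=2: {2,4}:1  {3,4}:2
  |U|=3: {1,2,4}:1  {2,3,4}:3
  start at 0(l): 4
  start at 3(m): 1
sum over floor = 5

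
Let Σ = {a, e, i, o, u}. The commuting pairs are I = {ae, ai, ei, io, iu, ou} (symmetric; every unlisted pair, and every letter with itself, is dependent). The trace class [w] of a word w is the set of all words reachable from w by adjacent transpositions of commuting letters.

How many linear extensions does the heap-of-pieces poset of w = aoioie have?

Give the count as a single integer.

0(a) covers ∅
1(o) covers 0:a
2(i) covers ∅
3(o) covers 1:o
4(i) covers 2:i
5(e) covers 3:o
floor of heap: 0:a, 2:i
completions by unplaced set U, small U first (add the entries for U minus each lowest piece of U):
  |U|=1: {4}:1  {5}:1
  |U|=2: {2,4}:1  {3,5}:1  {4,5}:2
  |U|=3: {1,3,5}:1  {2,4,5}:3  {3,4,5}:3
  |U|=4: {0,1,3,5}:1  {1,3,4,5}:4  {2,3,4,5}:6
  start at 0(a): 10
  start at 2(i): 5
sum over floor = 15

15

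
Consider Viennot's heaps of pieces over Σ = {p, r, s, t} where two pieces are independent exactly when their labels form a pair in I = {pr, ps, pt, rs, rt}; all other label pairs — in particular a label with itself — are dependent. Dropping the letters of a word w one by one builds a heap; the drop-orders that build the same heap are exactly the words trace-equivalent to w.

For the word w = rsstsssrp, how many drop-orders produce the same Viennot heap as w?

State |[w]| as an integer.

252

0(r) covers ∅
1(s) covers ∅
2(s) covers 1:s
3(t) covers 2:s
4(s) covers 3:t
5(s) covers 4:s
6(s) covers 5:s
7(r) covers 0:r
8(p) covers ∅
floor of heap: 0:r, 1:s, 8:p
completions by unplaced set U, small U first (add the entries for U minus each lowest piece of U):
  |U|=1: {6}:1  {7}:1  {8}:1
  |U|=2: {0,7}:1  {5,6}:1  {6,7}:2  {6,8}:2  {7,8}:2
  |U|=3: {0,6,7}:3  {0,7,8}:3  {4,5,6}:1  {5,6,7}:3  {5,6,8}:3  {6,7,8}:6
  |U|=4: {0,5,6,7}:6  {0,6,7,8}:12  {3,4,5,6}:1  {4,5,6,7}:4  {4,5,6,8}:4  {5,6,7,8}:12
  |U|=5: {0,4,5,6,7}:10  {0,5,6,7,8}:30  {2,3,4,5,6}:1  {3,4,5,6,7}:5  {3,4,5,6,8}:5  {4,5,6,7,8}:20
  |U|=6: {0,3,4,5,6,7}:15  {0,4,5,6,7,8}:60  {1,2,3,4,5,6}:1  {2,3,4,5,6,7}:6  {2,3,4,5,6,8}:6  {3,4,5,6,7,8}:30
  |U|=7: {0,2,3,4,5,6,7}:21  {0,3,4,5,6,7,8}:105  {1,2,3,4,5,6,7}:7  {1,2,3,4,5,6,8}:7  {2,3,4,5,6,7,8}:42
  start at 0(r): 56
  start at 1(s): 168
  start at 8(p): 28
sum over floor = 252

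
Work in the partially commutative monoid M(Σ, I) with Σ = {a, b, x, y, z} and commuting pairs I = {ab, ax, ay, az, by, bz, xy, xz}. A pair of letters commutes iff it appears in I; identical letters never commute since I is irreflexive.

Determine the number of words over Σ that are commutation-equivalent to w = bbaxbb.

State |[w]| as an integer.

drop 0:b onto floor
drop 1:b onto {0:b}
drop 2:a onto floor
drop 3:x onto {1:b}
drop 4:b onto {3:x}
drop 5:b onto {4:b}
ground layer = {0:b, 2:a}
drop-orders for the pieces not yet dropped (sum over which currently-grounded one goes next):
  1 to go: {2} 1  {5} 1
  2 to go: {2,5} 2  {4,5} 1
  3 to go: {2,4,5} 3  {3,4,5} 1
  4 to go: {1,3,4,5} 1  {2,3,4,5} 4
  if 0:b drops first: 5 orders
  if 2:a drops first: 1 orders
heap linearizations: 6

6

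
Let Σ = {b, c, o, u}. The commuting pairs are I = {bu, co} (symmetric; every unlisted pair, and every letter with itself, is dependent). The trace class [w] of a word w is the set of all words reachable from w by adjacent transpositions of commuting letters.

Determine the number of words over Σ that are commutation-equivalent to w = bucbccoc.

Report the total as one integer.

8

drop 0:b onto floor
drop 1:u onto floor
drop 2:c onto {0:b, 1:u}
drop 3:b onto {2:c}
drop 4:c onto {3:b}
drop 5:c onto {4:c}
drop 6:o onto {3:b}
drop 7:c onto {5:c}
ground layer = {0:b, 1:u}
drop-orders for the pieces not yet dropped (sum over which currently-grounded one goes next):
  1 to go: {6} 1  {7} 1
  2 to go: {5,7} 1  {6,7} 2
  3 to go: {4,5,7} 1  {5,6,7} 3
  4 to go: {4,5,6,7} 4
  5 to go: {3,4,5,6,7} 4
  6 to go: {2,3,4,5,6,7} 4
  if 0:b drops first: 4 orders
  if 1:u drops first: 4 orders
heap linearizations: 8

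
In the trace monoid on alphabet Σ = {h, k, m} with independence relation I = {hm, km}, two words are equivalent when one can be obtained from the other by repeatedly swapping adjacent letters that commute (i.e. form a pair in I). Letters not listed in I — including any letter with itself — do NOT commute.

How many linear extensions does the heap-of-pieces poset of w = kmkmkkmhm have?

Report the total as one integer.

piece 0:k — minimal
piece 1:m — minimal
piece 2:k rests on {0:k}
piece 3:m rests on {1:m}
piece 4:k rests on {2:k}
piece 5:k rests on {4:k}
piece 6:m rests on {3:m}
piece 7:h rests on {5:k}
piece 8:m rests on {6:m}
minimal pieces: {0:k, 1:m}
ways to finish when only these pieces remain (= sum over removing one remaining piece with nothing left below it):
  1 left: {7}→1  {8}→1
  2 left: {5,7}→1  {6,8}→1  {7,8}→2
  3 left: {3,6,8}→1  {4,5,7}→1  {5,7,8}→3  {6,7,8}→3
  4 left: {1,3,6,8}→1  {2,4,5,7}→1  {3,6,7,8}→4  {4,5,7,8}→4  {5,6,7,8}→6
  5 left: {0,2,4,5,7}→1  {1,3,6,7,8}→5  {2,4,5,7,8}→5  {3,5,6,7,8}→10  {4,5,6,7,8}→10
  6 left: {0,2,4,5,7,8}→6  {1,3,5,6,7,8}→15  {2,4,5,6,7,8}→15  {3,4,5,6,7,8}→20
  7 left: {0,2,4,5,6,7,8}→21  {1,3,4,5,6,7,8}→35  {2,3,4,5,6,7,8}→35
  placing 0:k first → 70 extensions
  placing 1:m first → 56 extensions
total linear extensions = 126

126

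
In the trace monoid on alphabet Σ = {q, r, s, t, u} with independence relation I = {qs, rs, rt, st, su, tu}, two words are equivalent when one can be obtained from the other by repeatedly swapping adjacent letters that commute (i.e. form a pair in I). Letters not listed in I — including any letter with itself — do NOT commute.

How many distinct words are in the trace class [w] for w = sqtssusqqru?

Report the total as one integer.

#0=s has no predecessor
#1=q has no predecessor
#2=t depends on [1:q]
#3=s depends on [0:s]
#4=s depends on [3:s]
#5=u depends on [1:q]
#6=s depends on [4:s]
#7=q depends on [2:t, 5:u]
#8=q depends on [7:q]
#9=r depends on [8:q]
#10=u depends on [9:r]
sources: [0:s, 1:q]
N(rest) = Σ N(rest − s) over sources s of rest; N(one piece) = 1:
  size 1 → [6]=1  [10]=1
  size 2 → [4,6]=1  [6,10]=2  [9,10]=1
  size 3 → [3,4,6]=1  [4,6,10]=3  [6,9,10]=3  [8,9,10]=1
  size 4 → [0,3,4,6]=1  [3,4,6,10]=4  [4,6,9,10]=6  [6,8,9,10]=4  [7,8,9,10]=1
  size 5 → [0,3,4,6,10]=5  [2,7,8,9,10]=1  [3,4,6,9,10]=10  [4,6,8,9,10]=10  [5,7,8,9,10]=1  [6,7,8,9,10]=5
  size 6 → [0,3,4,6,9,10]=15  [2,5,7,8,9,10]=2  [2,6,7,8,9,10]=6  [3,4,6,8,9,10]=20  [4,6,7,8,9,10]=15  [5,6,7,8,9,10]=6
  size 7 → [0,3,4,6,8,9,10]=35  [1,2,5,7,8,9,10]=2  [2,4,6,7,8,9,10]=21  [2,5,6,7,8,9,10]=14  [3,4,6,7,8,9,10]=35  [4,5,6,7,8,9,10]=21
  size 8 → [0,3,4,6,7,8,9,10]=70  [1,2,5,6,7,8,9,10]=16  [2,3,4,6,7,8,9,10]=56  [2,4,5,6,7,8,9,10]=56  [3,4,5,6,7,8,9,10]=56
  size 9 → [0,2,3,4,6,7,8,9,10]=126  [0,3,4,5,6,7,8,9,10]=126  [1,2,4,5,6,7,8,9,10]=72  [2,3,4,5,6,7,8,9,10]=168
  first=0(s) contributes 240
  first=1(q) contributes 420
|[w]| = 660

660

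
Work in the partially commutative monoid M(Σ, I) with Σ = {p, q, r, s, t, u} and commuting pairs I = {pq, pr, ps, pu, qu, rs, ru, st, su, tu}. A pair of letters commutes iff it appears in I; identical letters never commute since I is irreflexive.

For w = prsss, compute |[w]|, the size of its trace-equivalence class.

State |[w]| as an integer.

piece 0:p — minimal
piece 1:r — minimal
piece 2:s — minimal
piece 3:s rests on {2:s}
piece 4:s rests on {3:s}
minimal pieces: {0:p, 1:r, 2:s}
ways to finish when only these pieces remain (= sum over removing one remaining piece with nothing left below it):
  1 left: {0}→1  {1}→1  {4}→1
  2 left: {0,1}→2  {0,4}→2  {1,4}→2  {3,4}→1
  3 left: {0,1,4}→6  {0,3,4}→3  {1,3,4}→3  {2,3,4}→1
  placing 0:p first → 4 extensions
  placing 1:r first → 4 extensions
  placing 2:s first → 12 extensions
total linear extensions = 20

20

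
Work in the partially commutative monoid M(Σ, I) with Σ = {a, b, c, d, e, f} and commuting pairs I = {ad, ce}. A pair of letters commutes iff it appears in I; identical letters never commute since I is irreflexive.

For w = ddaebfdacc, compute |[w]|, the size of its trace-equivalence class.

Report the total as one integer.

6

0(d) covers ∅
1(d) covers 0:d
2(a) covers ∅
3(e) covers 1:d, 2:a
4(b) covers 3:e
5(f) covers 4:b
6(d) covers 5:f
7(a) covers 5:f
8(c) covers 6:d, 7:a
9(c) covers 8:c
floor of heap: 0:d, 2:a
completions by unplaced set U, small U first (add the entries for U minus each lowest piece of U):
  |U|=1: {9}:1
  |U|=2: {8,9}:1
  |U|=3: {6,8,9}:1  {7,8,9}:1
  |U|=4: {6,7,8,9}:2
  |U|=5: {5,6,7,8,9}:2
  |U|=6: {4,5,6,7,8,9}:2
  |U|=7: {3,4,5,6,7,8,9}:2
  |U|=8: {1,3,4,5,6,7,8,9}:2  {2,3,4,5,6,7,8,9}:2
  start at 0(d): 4
  start at 2(a): 2
sum over floor = 6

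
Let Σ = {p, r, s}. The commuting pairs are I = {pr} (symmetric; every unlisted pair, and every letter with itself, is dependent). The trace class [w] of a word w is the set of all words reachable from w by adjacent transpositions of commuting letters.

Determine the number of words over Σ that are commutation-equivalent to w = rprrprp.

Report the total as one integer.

0(r) covers ∅
1(p) covers ∅
2(r) covers 0:r
3(r) covers 2:r
4(p) covers 1:p
5(r) covers 3:r
6(p) covers 4:p
floor of heap: 0:r, 1:p
completions by unplaced set U, small U first (add the entries for U minus each lowest piece of U):
  |U|=1: {5}:1  {6}:1
  |U|=2: {3,5}:1  {4,6}:1  {5,6}:2
  |U|=3: {1,4,6}:1  {2,3,5}:1  {3,5,6}:3  {4,5,6}:3
  |U|=4: {0,2,3,5}:1  {1,4,5,6}:4  {2,3,5,6}:4  {3,4,5,6}:6
  |U|=5: {0,2,3,5,6}:5  {1,3,4,5,6}:10  {2,3,4,5,6}:10
  start at 0(r): 20
  start at 1(p): 15
sum over floor = 35

35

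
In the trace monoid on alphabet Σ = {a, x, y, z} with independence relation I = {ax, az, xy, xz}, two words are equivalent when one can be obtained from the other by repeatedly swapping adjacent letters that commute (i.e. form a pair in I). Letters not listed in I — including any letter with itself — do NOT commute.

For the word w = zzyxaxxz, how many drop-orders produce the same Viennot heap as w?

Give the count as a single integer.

112

piece 0:z — minimal
piece 1:z rests on {0:z}
piece 2:y rests on {1:z}
piece 3:x — minimal
piece 4:a rests on {2:y}
piece 5:x rests on {3:x}
piece 6:x rests on {5:x}
piece 7:z rests on {2:y}
minimal pieces: {0:z, 3:x}
ways to finish when only these pieces remain (= sum over removing one remaining piece with nothing left below it):
  1 left: {4}→1  {6}→1  {7}→1
  2 left: {4,6}→2  {4,7}→2  {5,6}→1  {6,7}→2
  3 left: {2,4,7}→2  {3,5,6}→1  {4,5,6}→3  {4,6,7}→6  {5,6,7}→3
  4 left: {1,2,4,7}→2  {2,4,6,7}→8  {3,4,5,6}→4  {3,5,6,7}→4  {4,5,6,7}→12
  5 left: {0,1,2,4,7}→2  {1,2,4,6,7}→10  {2,4,5,6,7}→20  {3,4,5,6,7}→20
  6 left: {0,1,2,4,6,7}→12  {1,2,4,5,6,7}→30  {2,3,4,5,6,7}→40
  placing 0:z first → 70 extensions
  placing 3:x first → 42 extensions
total linear extensions = 112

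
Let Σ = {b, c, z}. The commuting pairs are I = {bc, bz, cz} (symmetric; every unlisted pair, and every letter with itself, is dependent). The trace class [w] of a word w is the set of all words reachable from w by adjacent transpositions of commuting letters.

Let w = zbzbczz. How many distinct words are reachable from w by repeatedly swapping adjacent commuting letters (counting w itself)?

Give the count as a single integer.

0(z) covers ∅
1(b) covers ∅
2(z) covers 0:z
3(b) covers 1:b
4(c) covers ∅
5(z) covers 2:z
6(z) covers 5:z
floor of heap: 0:z, 1:b, 4:c
completions by unplaced set U, small U first (add the entries for U minus each lowest piece of U):
  |U|=1: {3}:1  {4}:1  {6}:1
  |U|=2: {1,3}:1  {3,4}:2  {3,6}:2  {4,6}:2  {5,6}:1
  |U|=3: {1,3,4}:3  {1,3,6}:3  {2,5,6}:1  {3,4,6}:6  {3,5,6}:3  {4,5,6}:3
  |U|=4: {0,2,5,6}:1  {1,3,4,6}:12  {1,3,5,6}:6  {2,3,5,6}:4  {2,4,5,6}:4  {3,4,5,6}:12
  |U|=5: {0,2,3,5,6}:5  {0,2,4,5,6}:5  {1,2,3,5,6}:10  {1,3,4,5,6}:30  {2,3,4,5,6}:20
  start at 0(z): 60
  start at 1(b): 30
  start at 4(c): 15
sum over floor = 105

105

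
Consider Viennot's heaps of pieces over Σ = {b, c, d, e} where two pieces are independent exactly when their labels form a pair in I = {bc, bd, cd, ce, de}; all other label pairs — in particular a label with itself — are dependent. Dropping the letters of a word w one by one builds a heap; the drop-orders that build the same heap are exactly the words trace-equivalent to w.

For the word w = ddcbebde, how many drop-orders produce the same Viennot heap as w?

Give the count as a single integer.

drop 0:d onto floor
drop 1:d onto {0:d}
drop 2:c onto floor
drop 3:b onto floor
drop 4:e onto {3:b}
drop 5:b onto {4:e}
drop 6:d onto {1:d}
drop 7:e onto {5:b}
ground layer = {0:d, 2:c, 3:b}
drop-orders for the pieces not yet dropped (sum over which currently-grounded one goes next):
  1 to go: {2} 1  {6} 1  {7} 1
  2 to go: {1,6} 1  {2,6} 2  {2,7} 2  {5,7} 1  {6,7} 2
  3 to go: {0,1,6} 1  {1,2,6} 3  {1,6,7} 3  {2,5,7} 3  {2,6,7} 6  {4,5,7} 1  {5,6,7} 3
  4 to go: {0,1,2,6} 4  {0,1,6,7} 4  {1,2,6,7} 12  {1,5,6,7} 6  {2,4,5,7} 4  {2,5,6,7} 12  {3,4,5,7} 1  {4,5,6,7} 4
  5 to go: {0,1,2,6,7} 20  {0,1,5,6,7} 10  {1,2,5,6,7} 30  {1,4,5,6,7} 10  {2,3,4,5,7} 5  {2,4,5,6,7} 20  {3,4,5,6,7} 5
  6 to go: {0,1,2,5,6,7} 60  {0,1,4,5,6,7} 20  {1,2,4,5,6,7} 60  {1,3,4,5,6,7} 15  {2,3,4,5,6,7} 30
  if 0:d drops first: 105 orders
  if 2:c drops first: 35 orders
  if 3:b drops first: 140 orders
heap linearizations: 280

280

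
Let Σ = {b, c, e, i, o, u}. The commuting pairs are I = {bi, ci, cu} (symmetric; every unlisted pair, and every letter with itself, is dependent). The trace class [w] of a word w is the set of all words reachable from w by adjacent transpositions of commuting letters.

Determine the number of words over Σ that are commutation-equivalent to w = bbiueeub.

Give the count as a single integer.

#0=b has no predecessor
#1=b depends on [0:b]
#2=i has no predecessor
#3=u depends on [1:b, 2:i]
#4=e depends on [3:u]
#5=e depends on [4:e]
#6=u depends on [5:e]
#7=b depends on [6:u]
sources: [0:b, 2:i]
N(rest) = Σ N(rest − s) over sources s of rest; N(one piece) = 1:
  size 1 → [7]=1
  size 2 → [6,7]=1
  size 3 → [5,6,7]=1
  size 4 → [4,5,6,7]=1
  size 5 → [3,4,5,6,7]=1
  size 6 → [1,3,4,5,6,7]=1  [2,3,4,5,6,7]=1
  first=0(b) contributes 2
  first=2(i) contributes 1
|[w]| = 3

3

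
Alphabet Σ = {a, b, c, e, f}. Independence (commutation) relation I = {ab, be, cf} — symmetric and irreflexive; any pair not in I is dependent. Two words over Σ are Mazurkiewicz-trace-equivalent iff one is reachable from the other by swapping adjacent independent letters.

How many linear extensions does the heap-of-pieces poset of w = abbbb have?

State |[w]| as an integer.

5

piece 0:a — minimal
piece 1:b — minimal
piece 2:b rests on {1:b}
piece 3:b rests on {2:b}
piece 4:b rests on {3:b}
minimal pieces: {0:a, 1:b}
ways to finish when only these pieces remain (= sum over removing one remaining piece with nothing left below it):
  1 left: {0}→1  {4}→1
  2 left: {0,4}→2  {3,4}→1
  3 left: {0,3,4}→3  {2,3,4}→1
  placing 0:a first → 1 extensions
  placing 1:b first → 4 extensions
total linear extensions = 5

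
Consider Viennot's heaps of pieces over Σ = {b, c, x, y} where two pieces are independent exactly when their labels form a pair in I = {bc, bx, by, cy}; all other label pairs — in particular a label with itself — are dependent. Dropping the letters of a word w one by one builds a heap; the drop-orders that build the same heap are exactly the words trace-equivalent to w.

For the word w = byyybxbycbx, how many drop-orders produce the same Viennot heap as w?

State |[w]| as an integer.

drop 0:b onto floor
drop 1:y onto floor
drop 2:y onto {1:y}
drop 3:y onto {2:y}
drop 4:b onto {0:b}
drop 5:x onto {3:y}
drop 6:b onto {4:b}
drop 7:y onto {5:x}
drop 8:c onto {5:x}
drop 9:b onto {6:b}
drop 10:x onto {7:y, 8:c}
ground layer = {0:b, 1:y}
drop-orders for the pieces not yet dropped (sum over which currently-grounded one goes next):
  1 to go: {9} 1  {10} 1
  2 to go: {6,9} 1  {7,10} 1  {8,10} 1  {9,10} 2
  3 to go: {4,6,9} 1  {6,9,10} 3  {7,8,10} 2  {7,9,10} 3  {8,9,10} 3
  4 to go: {0,4,6,9} 1  {4,6,9,10} 4  {5,7,8,10} 2  {6,7,9,10} 6  {6,8,9,10} 6  {7,8,9,10} 8
  5 to go: {0,4,6,9,10} 5  {3,5,7,8,10} 2  {4,6,7,9,10} 10  {4,6,8,9,10} 10  {5,7,8,9,10} 10  {6,7,8,9,10} 20
  6 to go: {0,4,6,7,9,10} 15  {0,4,6,8,9,10} 15  {2,3,5,7,8,10} 2  {3,5,7,8,9,10} 12  {4,6,7,8,9,10} 40  {5,6,7,8,9,10} 30
  7 to go: {0,4,6,7,8,9,10} 70  {1,2,3,5,7,8,10} 2  {2,3,5,7,8,9,10} 14  {3,5,6,7,8,9,10} 42  {4,5,6,7,8,9,10} 70
  8 to go: {0,4,5,6,7,8,9,10} 140  {1,2,3,5,7,8,9,10} 16  {2,3,5,6,7,8,9,10} 56  {3,4,5,6,7,8,9,10} 112
  9 to go: {0,3,4,5,6,7,8,9,10} 252  {1,2,3,5,6,7,8,9,10} 72  {2,3,4,5,6,7,8,9,10} 168
  if 0:b drops first: 240 orders
  if 1:y drops first: 420 orders
heap linearizations: 660

660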